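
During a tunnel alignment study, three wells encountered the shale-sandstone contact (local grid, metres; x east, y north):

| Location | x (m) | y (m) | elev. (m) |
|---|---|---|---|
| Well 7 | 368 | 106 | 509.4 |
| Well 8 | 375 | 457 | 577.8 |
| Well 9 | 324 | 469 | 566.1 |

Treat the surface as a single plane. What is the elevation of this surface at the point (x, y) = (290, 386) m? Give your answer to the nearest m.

Two edge vectors: Well 7→Well 8 = (7, 351, 68.4), Well 7→Well 9 = (-44, 363, 56.7).
Normal n = (Well 7→Well 8) × (Well 7→Well 9) = (-4927.5, -3406.5, 17985).
So ∂z/∂x = −n_x/n_z = 0.27398 and ∂z/∂y = −n_y/n_z = 0.18941.
Intercept c from Well 7: 509.4 − 100.82 − 20.08 = 388.50.
At (290, 386): z = 79.5 + 73.1 + 388.50 = 541.1 m.

541 m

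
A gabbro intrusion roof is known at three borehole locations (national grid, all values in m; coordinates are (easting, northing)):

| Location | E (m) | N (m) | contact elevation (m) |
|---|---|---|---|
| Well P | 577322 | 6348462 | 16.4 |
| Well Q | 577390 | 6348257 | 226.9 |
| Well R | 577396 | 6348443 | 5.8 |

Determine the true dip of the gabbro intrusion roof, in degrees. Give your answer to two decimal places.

51.47°

Let the plane be z = a·E + b·N + c.
Well Q−Well P: 68a − 205b = 210.5;  Well R−Well P: 74a − 19b = −10.6.
Solving gives a = −0.44477, b = −1.17436.
Gradient magnitude |∇z| = √(a² + b²) = √(0.19782 + 1.37913) = 1.25577.
True dip = arctan(1.25577) = 51.47°, dipping toward NNE (azimuth ≈ 021°).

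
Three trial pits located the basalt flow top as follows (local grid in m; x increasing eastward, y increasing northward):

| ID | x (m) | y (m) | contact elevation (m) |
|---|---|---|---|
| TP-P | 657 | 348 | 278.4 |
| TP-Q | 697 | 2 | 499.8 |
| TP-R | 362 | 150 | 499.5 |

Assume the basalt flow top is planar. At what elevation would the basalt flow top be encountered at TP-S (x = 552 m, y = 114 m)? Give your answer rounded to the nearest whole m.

467 m

Let the plane be z = a·x + b·y + c.
TP-Q−TP-P: 40a − 346b = 221.4;  TP-R−TP-P: −295a − 198b = 221.1.
Solving gives a = −0.29697, b = −0.67422.
Then c = 278.4 − a·657 − b·348 = 708.13.
At (552, 114): z = −163.9 − 76.9 + 708.13 = 467.3 m.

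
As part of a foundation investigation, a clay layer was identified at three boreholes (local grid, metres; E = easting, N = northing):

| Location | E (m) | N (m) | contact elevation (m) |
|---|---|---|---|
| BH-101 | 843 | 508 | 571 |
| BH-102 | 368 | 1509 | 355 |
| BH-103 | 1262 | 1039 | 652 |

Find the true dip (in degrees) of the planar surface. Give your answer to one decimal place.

Two edge vectors: BH-101→BH-102 = (-475, 1001, -216), BH-101→BH-103 = (419, 531, 81).
Normal n = (BH-101→BH-102) × (BH-101→BH-103) = (195777, -52029, -671644).
So ∂z/∂E = −n_x/n_z = 0.29149 and ∂z/∂N = −n_y/n_z = −0.07747.
Gradient magnitude |∇z| = √(a² + b²) = √(0.08497 + 0.00600) = 0.30161.
True dip = arctan(0.30161) = 16.8°, dipping toward WNW (azimuth ≈ 285°).

16.8°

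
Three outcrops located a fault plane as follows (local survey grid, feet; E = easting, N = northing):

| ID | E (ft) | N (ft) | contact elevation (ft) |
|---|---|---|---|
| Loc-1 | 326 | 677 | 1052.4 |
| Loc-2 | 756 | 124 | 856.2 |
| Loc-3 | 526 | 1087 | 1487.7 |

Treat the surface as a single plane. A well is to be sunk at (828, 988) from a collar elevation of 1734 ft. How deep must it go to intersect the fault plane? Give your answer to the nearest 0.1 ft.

Two edge vectors: Loc-1→Loc-2 = (430, -553, -196.2), Loc-1→Loc-3 = (200, 410, 435.3).
Normal n = (Loc-1→Loc-2) × (Loc-1→Loc-3) = (-160278.9, -226419, 286900).
So ∂z/∂E = −n_x/n_z = 0.558658 and ∂z/∂N = −n_y/n_z = 0.789191.
Intercept c from Loc-1: 1052.4 − 182.12 − 534.28 = 336.00.
At (828, 988): z_contact = 462.57 + 779.72 + 336.00 = 1578.28 ft.
Depth below ground = 1734 − 1578.28 = 155.7 ft.

155.7 ft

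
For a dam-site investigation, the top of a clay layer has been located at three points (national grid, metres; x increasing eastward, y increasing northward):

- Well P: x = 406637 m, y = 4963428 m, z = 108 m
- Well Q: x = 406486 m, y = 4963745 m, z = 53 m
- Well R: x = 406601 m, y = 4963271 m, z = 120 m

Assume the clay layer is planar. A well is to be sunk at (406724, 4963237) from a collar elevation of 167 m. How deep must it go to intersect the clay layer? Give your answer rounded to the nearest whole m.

Two edge vectors: Well P→Well Q = (-151, 317, -55), Well P→Well R = (-36, -157, 12).
Normal n = (Well P→Well Q) × (Well P→Well R) = (-4831, 3792, 35119).
So ∂z/∂x = −n_x/n_z = 0.13756086 and ∂z/∂y = −n_y/n_z = −0.10797574.
Intercept c from Well P: 108 − 55937.34 + 535929.81 = 480100.47.
At (406724, 4963237): z_contact = 55949.3 − 535909.2 + 480100.47 = 140.6 m.
Depth below ground = 167 − 140.6 = 26 m.

26 m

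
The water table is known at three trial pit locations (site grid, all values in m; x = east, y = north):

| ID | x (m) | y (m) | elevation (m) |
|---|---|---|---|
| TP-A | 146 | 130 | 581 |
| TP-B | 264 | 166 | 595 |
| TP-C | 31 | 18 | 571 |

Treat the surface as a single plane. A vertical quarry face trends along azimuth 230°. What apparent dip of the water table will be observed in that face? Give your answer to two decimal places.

4.09°

Let the plane be z = a·x + b·y + c.
TP-B−TP-A: 118a + 36b = 14;  TP-C−TP-A: −115a − 112b = −10.
Solving gives a = 0.13310, b = −0.04738.
Unit vector along 230° is (sin 230°, cos 230°) = (-0.7660, -0.6428).
Slope in that direction = a·(-0.7660) + b·(-0.6428) = −0.07151.
Apparent dip = arctan|0.07151| = 4.09° (true dip is 8.0°, so apparent ≤ true as expected).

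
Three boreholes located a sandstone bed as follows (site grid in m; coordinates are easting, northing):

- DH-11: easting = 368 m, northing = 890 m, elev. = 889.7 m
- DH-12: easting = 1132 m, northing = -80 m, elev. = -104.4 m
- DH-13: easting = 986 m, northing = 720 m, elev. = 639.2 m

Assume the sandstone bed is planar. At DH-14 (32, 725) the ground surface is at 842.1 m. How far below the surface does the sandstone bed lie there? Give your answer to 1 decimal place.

Two edge vectors: DH-11→DH-12 = (764, -970, -994.1), DH-11→DH-13 = (618, -170, -250.5).
Normal n = (DH-11→DH-12) × (DH-11→DH-13) = (73988, -422971.8, 469580).
So ∂z/∂easting = −n_x/n_z = −0.157562 and ∂z/∂northing = −n_y/n_z = 0.900745.
Intercept c from DH-11: 889.7 + 57.98 − 801.66 = 146.02.
At (32, 725): z_contact = −5.04 + 653.04 + 146.02 = 794.02 m.
Depth below ground = 842.1 − 794.02 = 48.1 m.

48.1 m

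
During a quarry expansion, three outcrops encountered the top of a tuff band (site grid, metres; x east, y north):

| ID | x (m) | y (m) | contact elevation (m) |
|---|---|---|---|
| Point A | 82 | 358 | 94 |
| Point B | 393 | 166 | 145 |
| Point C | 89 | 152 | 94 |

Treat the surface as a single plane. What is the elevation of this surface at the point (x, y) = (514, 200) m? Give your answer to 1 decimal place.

Two edge vectors: Point A→Point B = (311, -192, 51), Point A→Point C = (7, -206, 0).
Normal n = (Point A→Point B) × (Point A→Point C) = (10506, 357, -62722).
So ∂z/∂x = −n_x/n_z = 0.16750 and ∂z/∂y = −n_y/n_z = 0.00569.
Intercept c from Point A: 94 − 13.74 − 2.04 = 78.23.
At (514, 200): z = 86.1 + 1.1 + 78.23 = 165.5 m.

165.5 m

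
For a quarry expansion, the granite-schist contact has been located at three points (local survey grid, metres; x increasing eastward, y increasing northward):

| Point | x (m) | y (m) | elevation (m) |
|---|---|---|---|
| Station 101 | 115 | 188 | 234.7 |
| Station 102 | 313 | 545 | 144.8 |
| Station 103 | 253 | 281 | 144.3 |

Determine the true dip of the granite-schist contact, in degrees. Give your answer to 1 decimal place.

38.5°

Two edge vectors: Station 101→Station 102 = (198, 357, -89.9), Station 101→Station 103 = (138, 93, -90.4).
Normal n = (Station 101→Station 102) × (Station 101→Station 103) = (-23912.1, 5493, -30852).
So ∂z/∂x = −n_x/n_z = −0.77506 and ∂z/∂y = −n_y/n_z = 0.17804.
Gradient magnitude |∇z| = √(a² + b²) = √(0.60072 + 0.03170) = 0.79525.
True dip = arctan(0.79525) = 38.5°, dipping toward ESE (azimuth ≈ 103°).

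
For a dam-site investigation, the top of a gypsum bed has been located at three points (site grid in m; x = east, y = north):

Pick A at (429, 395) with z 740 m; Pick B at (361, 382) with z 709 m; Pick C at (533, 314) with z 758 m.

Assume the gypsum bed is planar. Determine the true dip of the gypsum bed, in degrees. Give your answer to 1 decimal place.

26.3°

Let the plane be z = a·x + b·y + c.
Pick B−Pick A: −68a − 13b = −31;  Pick C−Pick A: 104a − 81b = 18.
Solving gives a = 0.40015, b = 0.29155.
Gradient magnitude |∇z| = √(a² + b²) = √(0.16012 + 0.08500) = 0.49509.
True dip = arctan(0.49509) = 26.3°, dipping toward SW (azimuth ≈ 234°).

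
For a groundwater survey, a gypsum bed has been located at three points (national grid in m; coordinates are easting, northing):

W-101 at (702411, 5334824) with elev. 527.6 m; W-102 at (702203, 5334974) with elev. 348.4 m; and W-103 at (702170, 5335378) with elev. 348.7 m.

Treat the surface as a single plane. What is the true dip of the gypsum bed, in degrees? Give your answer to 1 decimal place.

Let the plane be z = a·easting + b·northing + c.
W-102−W-101: −208a + 150b = −179.2;  W-103−W-101: −241a + 554b = −178.9.
Solving gives a = 0.91603, b = 0.07557.
Gradient magnitude |∇z| = √(a² + b²) = √(0.83912 + 0.00571) = 0.91915.
True dip = arctan(0.91915) = 42.6°, dipping toward W (azimuth ≈ 265°).

42.6°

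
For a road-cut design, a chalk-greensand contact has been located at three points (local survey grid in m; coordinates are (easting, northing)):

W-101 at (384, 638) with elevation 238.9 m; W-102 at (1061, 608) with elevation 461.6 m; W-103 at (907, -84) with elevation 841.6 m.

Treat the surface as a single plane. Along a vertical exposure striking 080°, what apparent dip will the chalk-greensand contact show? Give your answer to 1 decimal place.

Let the plane be z = a·E + b·N + c.
W-102−W-101: 677a − 30b = 222.7;  W-103−W-101: 523a − 722b = 602.7.
Solving gives a = 0.30164, b = −0.61626.
Unit vector along 080° is (sin 80°, cos 80°) = (0.9848, 0.1736).
Slope in that direction = a·(0.9848) + b·(0.1736) = 0.19005.
Apparent dip = arctan|0.19005| = 10.8° (true dip is 34.5°, so apparent ≤ true as expected).

10.8°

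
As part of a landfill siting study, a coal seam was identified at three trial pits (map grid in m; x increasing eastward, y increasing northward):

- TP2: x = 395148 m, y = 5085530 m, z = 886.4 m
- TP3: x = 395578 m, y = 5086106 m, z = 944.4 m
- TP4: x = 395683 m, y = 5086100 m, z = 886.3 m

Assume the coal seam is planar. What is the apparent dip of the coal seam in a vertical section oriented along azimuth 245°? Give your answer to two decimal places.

14.99°

Two edge vectors: TP2→TP3 = (430, 576, 58), TP2→TP4 = (535, 570, -0.1).
Normal n = (TP2→TP3) × (TP2→TP4) = (-33117.6, 31073, -63060).
So ∂z/∂x = −n_x/n_z = −0.52518 and ∂z/∂y = −n_y/n_z = 0.49275.
Unit vector along 245° is (sin 245°, cos 245°) = (-0.9063, -0.4226).
Slope in that direction = a·(-0.9063) + b·(-0.4226) = 0.26772.
Apparent dip = arctan|0.26772| = 14.99° (true dip is 35.8°, so apparent ≤ true as expected).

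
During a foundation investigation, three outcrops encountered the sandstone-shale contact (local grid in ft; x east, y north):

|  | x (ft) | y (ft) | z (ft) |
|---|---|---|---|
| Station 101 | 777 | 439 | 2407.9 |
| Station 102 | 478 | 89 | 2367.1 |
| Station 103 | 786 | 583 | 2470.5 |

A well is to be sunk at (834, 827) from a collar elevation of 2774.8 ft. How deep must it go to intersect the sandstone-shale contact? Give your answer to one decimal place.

211.4 ft

Two edge vectors: Station 101→Station 102 = (-299, -350, -40.8), Station 101→Station 103 = (9, 144, 62.6).
Normal n = (Station 101→Station 102) × (Station 101→Station 103) = (-16034.8, 18350.2, -39906).
So ∂z/∂x = −n_x/n_z = −0.40181 and ∂z/∂y = −n_y/n_z = 0.45984.
Intercept c from Station 101: 2407.9 + 312.21 − 201.87 = 2518.24.
At (834, 827): z_contact = −335.11 + 380.28 + 2518.24 = 2563.41 ft.
Depth below ground = 2774.8 − 2563.41 = 211.4 ft.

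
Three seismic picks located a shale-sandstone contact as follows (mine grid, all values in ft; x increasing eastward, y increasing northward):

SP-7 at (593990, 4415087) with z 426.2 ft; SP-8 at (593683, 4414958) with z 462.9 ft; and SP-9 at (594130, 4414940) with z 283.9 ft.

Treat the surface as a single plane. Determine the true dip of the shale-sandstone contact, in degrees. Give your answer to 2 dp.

35.62°

Two edge vectors: SP-7→SP-8 = (-307, -129, 36.7), SP-7→SP-9 = (140, -147, -142.3).
Normal n = (SP-7→SP-8) × (SP-7→SP-9) = (23751.6, -38548.1, 63189).
So ∂z/∂x = −n_x/n_z = −0.37588 and ∂z/∂y = −n_y/n_z = 0.61004.
Gradient magnitude |∇z| = √(a² + b²) = √(0.14129 + 0.37215) = 0.71655.
True dip = arctan(0.71655) = 35.62°, dipping toward SSE (azimuth ≈ 148°).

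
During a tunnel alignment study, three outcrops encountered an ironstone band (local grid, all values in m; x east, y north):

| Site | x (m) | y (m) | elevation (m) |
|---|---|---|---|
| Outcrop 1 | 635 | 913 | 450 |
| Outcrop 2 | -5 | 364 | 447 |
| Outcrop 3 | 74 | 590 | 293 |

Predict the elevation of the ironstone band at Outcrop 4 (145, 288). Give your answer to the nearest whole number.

647 m

Two edge vectors: Outcrop 1→Outcrop 2 = (-640, -549, -3), Outcrop 1→Outcrop 3 = (-561, -323, -157).
Normal n = (Outcrop 1→Outcrop 2) × (Outcrop 1→Outcrop 3) = (85224, -98797, -101269).
So ∂z/∂x = −n_x/n_z = 0.84156 and ∂z/∂y = −n_y/n_z = −0.97559.
Intercept c from Outcrop 1: 450 − 534.39 + 890.71 = 806.32.
At (145, 288): z = 122.0 − 281.0 + 806.32 = 647.4 m.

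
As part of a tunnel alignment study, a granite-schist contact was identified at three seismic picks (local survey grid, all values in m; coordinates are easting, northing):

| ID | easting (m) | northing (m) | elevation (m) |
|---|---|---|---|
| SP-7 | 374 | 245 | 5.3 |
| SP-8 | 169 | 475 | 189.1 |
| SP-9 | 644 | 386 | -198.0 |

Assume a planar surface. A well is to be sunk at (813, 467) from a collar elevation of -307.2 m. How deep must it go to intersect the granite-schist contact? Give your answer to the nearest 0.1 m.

Two edge vectors: SP-7→SP-8 = (-205, 230, 183.8), SP-7→SP-9 = (270, 141, -203.3).
Normal n = (SP-7→SP-8) × (SP-7→SP-9) = (-72674.8, 7949.5, -91005).
So ∂z/∂easting = −n_x/n_z = −0.79858 and ∂z/∂northing = −n_y/n_z = 0.08735.
Intercept c from SP-7: 5.3 + 298.67 − 21.40 = 282.57.
At (813, 467): z_contact = −649.25 + 40.79 + 282.57 = -325.88 m.
Depth below ground = -307.2 − (-325.88) = 18.7 m.

18.7 m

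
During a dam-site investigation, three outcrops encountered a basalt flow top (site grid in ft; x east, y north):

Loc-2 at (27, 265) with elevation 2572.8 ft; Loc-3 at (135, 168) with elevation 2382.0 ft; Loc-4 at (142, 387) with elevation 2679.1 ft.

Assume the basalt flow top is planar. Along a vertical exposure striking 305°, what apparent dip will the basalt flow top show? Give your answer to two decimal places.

50.76°

Let the plane be z = a·x + b·y + c.
Loc-3−Loc-2: 108a − 97b = −190.8;  Loc-4−Loc-2: 115a + 122b = 106.3.
Solving gives a = −0.53292, b = 1.37366.
Unit vector along 305° is (sin 305°, cos 305°) = (-0.8192, 0.5736).
Slope in that direction = a·(-0.8192) + b·(0.5736) = 1.22444.
Apparent dip = arctan|1.22444| = 50.76° (true dip is 55.8°, so apparent ≤ true as expected).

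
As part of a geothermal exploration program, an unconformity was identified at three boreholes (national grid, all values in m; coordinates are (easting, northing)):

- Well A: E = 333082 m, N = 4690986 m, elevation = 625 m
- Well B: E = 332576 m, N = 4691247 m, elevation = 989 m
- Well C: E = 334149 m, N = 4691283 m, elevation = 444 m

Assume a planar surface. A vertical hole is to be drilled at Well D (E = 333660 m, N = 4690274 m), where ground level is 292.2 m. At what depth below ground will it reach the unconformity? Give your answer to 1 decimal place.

369.5 m

Two edge vectors: Well A→Well B = (-506, 261, 364), Well A→Well C = (1067, 297, -181).
Normal n = (Well A→Well B) × (Well A→Well C) = (-155349, 296802, -428769).
So ∂z/∂E = −n_x/n_z = −0.362313973 and ∂z/∂N = −n_y/n_z = 0.692218887.
Intercept c from Well A: 625 + 120680.26 − 3247189.11 = −3125883.85.
At (333660, 4690274): z_contact = −120889.68 + 3246696.25 − 3125883.85 = -77.28 m.
Depth below ground = 292.2 − (-77.28) = 369.5 m.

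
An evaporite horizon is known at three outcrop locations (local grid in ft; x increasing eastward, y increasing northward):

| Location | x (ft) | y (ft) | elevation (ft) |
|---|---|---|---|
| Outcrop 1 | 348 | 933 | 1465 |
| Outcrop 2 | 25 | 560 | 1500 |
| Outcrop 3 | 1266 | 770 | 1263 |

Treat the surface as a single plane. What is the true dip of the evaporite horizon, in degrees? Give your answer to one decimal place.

Two edge vectors: Outcrop 1→Outcrop 2 = (-323, -373, 35), Outcrop 1→Outcrop 3 = (918, -163, -202).
Normal n = (Outcrop 1→Outcrop 2) × (Outcrop 1→Outcrop 3) = (81051, -33116, 395063).
So ∂z/∂x = −n_x/n_z = −0.20516 and ∂z/∂y = −n_y/n_z = 0.08382.
Gradient magnitude |∇z| = √(a² + b²) = √(0.04209 + 0.00703) = 0.22162.
True dip = arctan(0.22162) = 12.5°, dipping toward ESE (azimuth ≈ 112°).

12.5°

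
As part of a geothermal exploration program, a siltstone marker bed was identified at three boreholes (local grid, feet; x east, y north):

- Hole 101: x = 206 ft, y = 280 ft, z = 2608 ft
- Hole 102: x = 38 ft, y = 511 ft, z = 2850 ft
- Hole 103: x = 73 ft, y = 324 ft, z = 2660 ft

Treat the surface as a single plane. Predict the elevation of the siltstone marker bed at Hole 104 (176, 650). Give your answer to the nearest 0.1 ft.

2981.6 ft

Two edge vectors: Hole 101→Hole 102 = (-168, 231, 242), Hole 101→Hole 103 = (-133, 44, 52).
Normal n = (Hole 101→Hole 102) × (Hole 101→Hole 103) = (1364, -23450, 23331).
So ∂z/∂x = −n_x/n_z = −0.05846 and ∂z/∂y = −n_y/n_z = 1.00510.
Intercept c from Hole 101: 2608 + 12.04 − 281.43 = 2338.62.
At (176, 650): z = −10.3 + 653.3 + 2338.62 = 2981.6 ft.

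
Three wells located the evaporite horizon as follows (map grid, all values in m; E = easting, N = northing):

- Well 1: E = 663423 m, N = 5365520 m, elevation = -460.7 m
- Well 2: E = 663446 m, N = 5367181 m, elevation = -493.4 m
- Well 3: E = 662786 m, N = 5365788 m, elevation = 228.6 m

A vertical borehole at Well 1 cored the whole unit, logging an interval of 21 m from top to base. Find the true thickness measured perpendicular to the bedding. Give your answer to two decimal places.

Two edge vectors: Well 1→Well 2 = (23, 1661, -32.7), Well 1→Well 3 = (-637, 268, 689.3).
Normal n = (Well 1→Well 2) × (Well 1→Well 3) = (1153690.9, 4976, 1064221).
So ∂z/∂E = −n_x/n_z = −1.08407 and ∂z/∂N = −n_y/n_z = −0.00468.
|∇z| = √(a²+b²) = 1.08408, so dip δ = arctan(1.08408) = 47.31°.
True thickness = vertical thickness × cos δ = 21 × cos 47.31° = 14.24 m.

14.24 m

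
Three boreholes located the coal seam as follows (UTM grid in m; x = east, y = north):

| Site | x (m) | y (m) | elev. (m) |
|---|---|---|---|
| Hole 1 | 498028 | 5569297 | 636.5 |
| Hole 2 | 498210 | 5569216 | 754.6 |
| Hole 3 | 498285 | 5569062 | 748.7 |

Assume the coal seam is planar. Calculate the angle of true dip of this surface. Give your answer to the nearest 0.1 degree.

Let the plane be z = a·x + b·y + c.
Hole 2−Hole 1: 182a − 81b = 118.1;  Hole 3−Hole 1: 257a − 235b = 112.2.
Solving gives a = 0.85024, b = 0.45239.
Gradient magnitude |∇z| = √(a² + b²) = √(0.72291 + 0.20466) = 0.96310.
True dip = arctan(0.96310) = 43.9°, dipping toward WSW (azimuth ≈ 242°).

43.9°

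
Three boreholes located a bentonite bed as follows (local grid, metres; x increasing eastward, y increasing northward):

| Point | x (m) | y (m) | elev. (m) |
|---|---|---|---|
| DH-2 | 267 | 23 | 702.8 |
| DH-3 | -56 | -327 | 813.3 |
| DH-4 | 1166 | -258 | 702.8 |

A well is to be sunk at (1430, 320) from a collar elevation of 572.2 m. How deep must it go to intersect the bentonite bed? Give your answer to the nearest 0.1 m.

Two edge vectors: DH-2→DH-3 = (-323, -350, 110.5), DH-2→DH-4 = (899, -281, 0).
Normal n = (DH-2→DH-3) × (DH-2→DH-4) = (31050.5, 99339.5, 405413).
So ∂z/∂x = −n_x/n_z = −0.076590 and ∂z/∂y = −n_y/n_z = −0.245033.
Intercept c from DH-2: 702.8 + 20.45 + 5.64 = 728.89.
At (1430, 320): z_contact = −109.52 − 78.41 + 728.89 = 540.95 m.
Depth below ground = 572.2 − 540.95 = 31.2 m.

31.2 m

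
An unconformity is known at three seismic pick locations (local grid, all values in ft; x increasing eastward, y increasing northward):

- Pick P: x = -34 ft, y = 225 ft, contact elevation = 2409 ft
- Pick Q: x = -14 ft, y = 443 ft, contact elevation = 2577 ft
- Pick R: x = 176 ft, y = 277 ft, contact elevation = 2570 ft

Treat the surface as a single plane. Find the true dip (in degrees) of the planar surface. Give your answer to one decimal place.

Let the plane be z = a·x + b·y + c.
Pick Q−Pick P: 20a + 218b = 168;  Pick R−Pick P: 210a + 52b = 161.
Solving gives a = 0.58923, b = 0.71658.
Gradient magnitude |∇z| = √(a² + b²) = √(0.34719 + 0.51349) = 0.92773.
True dip = arctan(0.92773) = 42.9°, dipping toward SW (azimuth ≈ 219°).

42.9°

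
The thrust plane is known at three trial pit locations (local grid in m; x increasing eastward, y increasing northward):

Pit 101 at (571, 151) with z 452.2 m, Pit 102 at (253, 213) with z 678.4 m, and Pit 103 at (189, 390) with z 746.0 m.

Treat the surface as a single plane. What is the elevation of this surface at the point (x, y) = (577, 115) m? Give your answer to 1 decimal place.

Two edge vectors: Pit 101→Pit 102 = (-318, 62, 226.2), Pit 101→Pit 103 = (-382, 239, 293.8).
Normal n = (Pit 101→Pit 102) × (Pit 101→Pit 103) = (-35846.2, 7020, -52318).
So ∂z/∂x = −n_x/n_z = −0.68516 and ∂z/∂y = −n_y/n_z = 0.13418.
Intercept c from Pit 101: 452.2 + 391.23 − 20.26 = 823.17.
At (577, 115): z = −395.3 + 15.4 + 823.17 = 443.3 m.

443.3 m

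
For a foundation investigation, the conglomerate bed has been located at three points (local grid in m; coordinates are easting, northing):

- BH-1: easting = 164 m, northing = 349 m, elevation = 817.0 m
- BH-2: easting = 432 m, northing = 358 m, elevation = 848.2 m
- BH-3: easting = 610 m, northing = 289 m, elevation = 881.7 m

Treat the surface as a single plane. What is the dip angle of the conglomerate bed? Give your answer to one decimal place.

Two edge vectors: BH-1→BH-2 = (268, 9, 31.2), BH-1→BH-3 = (446, -60, 64.7).
Normal n = (BH-1→BH-2) × (BH-1→BH-3) = (2454.3, -3424.4, -20094).
So ∂z/∂easting = −n_x/n_z = 0.12214 and ∂z/∂northing = −n_y/n_z = −0.17042.
Gradient magnitude |∇z| = √(a² + b²) = √(0.01492 + 0.02904) = 0.20967.
True dip = arctan(0.20967) = 11.8°, dipping toward NW (azimuth ≈ 324°).

11.8°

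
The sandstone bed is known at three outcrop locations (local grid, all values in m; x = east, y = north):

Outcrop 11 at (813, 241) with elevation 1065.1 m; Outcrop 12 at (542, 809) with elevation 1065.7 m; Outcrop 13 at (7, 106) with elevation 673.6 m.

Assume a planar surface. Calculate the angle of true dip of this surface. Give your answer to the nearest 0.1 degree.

26.5°

Let the plane be z = a·x + b·y + c.
Outcrop 12−Outcrop 11: −271a + 568b = 0.6;  Outcrop 13−Outcrop 11: −806a − 135b = −391.5.
Solving gives a = 0.44962, b = 0.21558.
Gradient magnitude |∇z| = √(a² + b²) = √(0.20216 + 0.04647) = 0.49863.
True dip = arctan(0.49863) = 26.5°, dipping toward WSW (azimuth ≈ 244°).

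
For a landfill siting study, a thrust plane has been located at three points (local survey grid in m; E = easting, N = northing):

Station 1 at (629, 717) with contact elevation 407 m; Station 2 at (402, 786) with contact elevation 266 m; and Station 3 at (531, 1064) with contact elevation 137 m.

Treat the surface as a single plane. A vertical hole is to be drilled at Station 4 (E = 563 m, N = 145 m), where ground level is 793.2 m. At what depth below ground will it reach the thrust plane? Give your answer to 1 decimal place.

Two edge vectors: Station 1→Station 2 = (-227, 69, -141), Station 1→Station 3 = (-98, 347, -270).
Normal n = (Station 1→Station 2) × (Station 1→Station 3) = (30297, -47472, -72007).
So ∂z/∂E = −n_x/n_z = 0.420751 and ∂z/∂N = −n_y/n_z = −0.659269.
Intercept c from Station 1: 407 − 264.65 + 472.70 = 615.04.
At (563, 145): z_contact = 236.88 − 95.59 + 615.04 = 756.33 m.
Depth below ground = 793.2 − 756.33 = 36.9 m.

36.9 m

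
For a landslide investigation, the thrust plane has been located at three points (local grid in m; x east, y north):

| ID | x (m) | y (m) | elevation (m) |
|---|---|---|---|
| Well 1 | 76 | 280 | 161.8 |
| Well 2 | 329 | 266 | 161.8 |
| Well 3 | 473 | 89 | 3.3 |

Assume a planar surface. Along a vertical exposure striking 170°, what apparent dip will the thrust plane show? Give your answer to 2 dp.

42.44°

Two edge vectors: Well 1→Well 2 = (253, -14, 0), Well 1→Well 3 = (397, -191, -158.5).
Normal n = (Well 1→Well 2) × (Well 1→Well 3) = (2219, 40100.5, -42765).
So ∂z/∂x = −n_x/n_z = 0.05189 and ∂z/∂y = −n_y/n_z = 0.93769.
Unit vector along 170° is (sin 170°, cos 170°) = (0.1736, -0.9848).
Slope in that direction = a·(0.1736) + b·(-0.9848) = −0.91444.
Apparent dip = arctan|0.91444| = 42.44° (true dip is 43.2°, so apparent ≤ true as expected).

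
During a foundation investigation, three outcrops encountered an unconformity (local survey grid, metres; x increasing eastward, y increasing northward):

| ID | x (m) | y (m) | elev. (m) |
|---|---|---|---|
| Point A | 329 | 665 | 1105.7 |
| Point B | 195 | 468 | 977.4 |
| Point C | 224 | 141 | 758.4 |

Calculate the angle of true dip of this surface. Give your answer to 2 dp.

33.74°

Let the plane be z = a·x + b·y + c.
Point B−Point A: −134a − 197b = −128.3;  Point C−Point A: −105a − 524b = −347.3.
Solving gives a = −0.02400, b = 0.66760.
Gradient magnitude |∇z| = √(a² + b²) = √(0.00058 + 0.44568) = 0.66803.
True dip = arctan(0.66803) = 33.74°, dipping toward S (azimuth ≈ 178°).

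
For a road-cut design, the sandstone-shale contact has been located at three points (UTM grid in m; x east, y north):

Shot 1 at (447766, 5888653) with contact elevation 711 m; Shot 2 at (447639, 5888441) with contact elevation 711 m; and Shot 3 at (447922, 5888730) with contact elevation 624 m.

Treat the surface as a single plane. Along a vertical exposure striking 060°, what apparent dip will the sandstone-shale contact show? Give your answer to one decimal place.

Let the plane be z = a·x + b·y + c.
Shot 2−Shot 1: −127a − 212b = 0;  Shot 3−Shot 1: 156a + 77b = −87.
Solving gives a = −0.79183, b = 0.47435.
Unit vector along 060° is (sin 60°, cos 60°) = (0.8660, 0.5000).
Slope in that direction = a·(0.8660) + b·(0.5000) = −0.44857.
Apparent dip = arctan|0.44857| = 24.2° (true dip is 42.7°, so apparent ≤ true as expected).

24.2°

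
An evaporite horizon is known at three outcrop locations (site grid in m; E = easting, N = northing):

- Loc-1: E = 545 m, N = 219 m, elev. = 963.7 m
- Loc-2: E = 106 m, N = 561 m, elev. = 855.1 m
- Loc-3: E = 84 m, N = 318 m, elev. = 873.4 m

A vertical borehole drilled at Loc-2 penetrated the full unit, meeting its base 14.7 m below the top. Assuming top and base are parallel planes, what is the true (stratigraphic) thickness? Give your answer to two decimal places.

14.42 m

Let the plane be z = a·E + b·N + c.
Loc-2−Loc-1: −439a + 342b = −108.6;  Loc-3−Loc-1: −461a + 99b = −90.3.
Solving gives a = 0.17628, b = −0.09127.
|∇z| = √(a²+b²) = 0.19850, so dip δ = arctan(0.19850) = 11.23°.
True thickness = vertical thickness × cos δ = 14.7 × cos 11.23° = 14.42 m.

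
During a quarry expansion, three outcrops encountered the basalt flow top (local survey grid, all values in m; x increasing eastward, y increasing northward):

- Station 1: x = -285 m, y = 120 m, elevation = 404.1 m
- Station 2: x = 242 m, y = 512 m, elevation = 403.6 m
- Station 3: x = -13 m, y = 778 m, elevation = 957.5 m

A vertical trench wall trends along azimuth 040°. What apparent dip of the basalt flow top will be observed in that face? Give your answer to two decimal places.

19.25°

Let the plane be z = a·x + b·y + c.
Station 2−Station 1: 527a + 392b = −0.5;  Station 3−Station 1: 272a + 658b = 553.4.
Solving gives a = −0.90472, b = 1.21502.
Unit vector along 040° is (sin 40°, cos 40°) = (0.6428, 0.7660).
Slope in that direction = a·(0.6428) + b·(0.7660) = 0.34922.
Apparent dip = arctan|0.34922| = 19.25° (true dip is 56.6°, so apparent ≤ true as expected).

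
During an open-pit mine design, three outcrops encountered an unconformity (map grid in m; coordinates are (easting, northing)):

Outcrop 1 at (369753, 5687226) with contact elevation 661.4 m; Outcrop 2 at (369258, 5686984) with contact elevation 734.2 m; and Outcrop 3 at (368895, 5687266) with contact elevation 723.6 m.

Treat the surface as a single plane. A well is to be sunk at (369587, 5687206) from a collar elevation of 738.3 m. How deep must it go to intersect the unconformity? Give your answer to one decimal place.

61.0 m

Two edge vectors: Outcrop 1→Outcrop 2 = (-495, -242, 72.8), Outcrop 1→Outcrop 3 = (-858, 40, 62.2).
Normal n = (Outcrop 1→Outcrop 2) × (Outcrop 1→Outcrop 3) = (-17964.4, -31673.4, -227436).
So ∂z/∂E = −n_x/n_z = −0.078986616 and ∂z/∂N = −n_y/n_z = −0.139262914.
Intercept c from Outcrop 1: 661.4 + 29205.54 + 792019.66 = 821886.60.
At (369587, 5687206): z_contact = −29192.43 − 792016.88 + 821886.60 = 677.30 m.
Depth below ground = 738.3 − 677.30 = 61.0 m.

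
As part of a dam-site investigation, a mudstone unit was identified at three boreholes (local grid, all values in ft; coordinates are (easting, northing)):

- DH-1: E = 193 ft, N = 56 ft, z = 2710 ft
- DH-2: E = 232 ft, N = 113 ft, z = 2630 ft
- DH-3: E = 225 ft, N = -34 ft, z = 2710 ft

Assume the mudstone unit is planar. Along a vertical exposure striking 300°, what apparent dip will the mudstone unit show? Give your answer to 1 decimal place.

Let the plane be z = a·E + b·N + c.
DH-2−DH-1: 39a + 57b = −80;  DH-3−DH-1: 32a − 90b = 0.
Solving gives a = −1.34983, b = −0.47994.
Unit vector along 300° is (sin 300°, cos 300°) = (-0.8660, 0.5000).
Slope in that direction = a·(-0.8660) + b·(0.5000) = 0.92902.
Apparent dip = arctan|0.92902| = 42.9° (true dip is 55.1°, so apparent ≤ true as expected).

42.9°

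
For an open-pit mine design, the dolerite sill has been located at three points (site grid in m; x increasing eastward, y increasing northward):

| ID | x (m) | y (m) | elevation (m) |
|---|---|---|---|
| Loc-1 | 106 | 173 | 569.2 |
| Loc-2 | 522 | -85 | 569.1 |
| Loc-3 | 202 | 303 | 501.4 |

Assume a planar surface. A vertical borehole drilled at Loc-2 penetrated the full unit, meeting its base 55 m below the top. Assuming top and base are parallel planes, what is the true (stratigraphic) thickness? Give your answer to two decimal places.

Two edge vectors: Loc-1→Loc-2 = (416, -258, -0.1), Loc-1→Loc-3 = (96, 130, -67.8).
Normal n = (Loc-1→Loc-2) × (Loc-1→Loc-3) = (17505.4, 28195.2, 78848).
So ∂z/∂x = −n_x/n_z = −0.22201 and ∂z/∂y = −n_y/n_z = −0.35759.
|∇z| = √(a²+b²) = 0.42090, so dip δ = arctan(0.42090) = 22.83°.
True thickness = vertical thickness × cos δ = 55 × cos 22.83° = 50.69 m.

50.69 m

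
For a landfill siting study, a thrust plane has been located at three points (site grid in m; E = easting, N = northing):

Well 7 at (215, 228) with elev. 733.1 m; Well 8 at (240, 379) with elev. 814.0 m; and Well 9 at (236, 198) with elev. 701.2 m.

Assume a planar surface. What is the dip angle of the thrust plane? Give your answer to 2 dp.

Let the plane be z = a·E + b·N + c.
Well 8−Well 7: 25a + 151b = 80.9;  Well 9−Well 7: 21a − 30b = −31.9.
Solving gives a = −0.60951, b = 0.63667.
Gradient magnitude |∇z| = √(a² + b²) = √(0.37151 + 0.40535) = 0.88140.
True dip = arctan(0.88140) = 41.39°, dipping toward SE (azimuth ≈ 136°).

41.39°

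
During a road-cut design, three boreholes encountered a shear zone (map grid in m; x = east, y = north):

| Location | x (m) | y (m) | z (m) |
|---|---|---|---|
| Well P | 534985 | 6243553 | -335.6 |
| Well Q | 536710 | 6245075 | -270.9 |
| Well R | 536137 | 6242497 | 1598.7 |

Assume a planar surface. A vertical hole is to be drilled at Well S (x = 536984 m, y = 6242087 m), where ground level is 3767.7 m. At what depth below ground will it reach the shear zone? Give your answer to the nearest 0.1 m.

1081.2 m

Let the plane be z = a·x + b·y + c.
Well Q−Well P: 1725a + 1522b = 64.7;  Well R−Well P: 1152a − 1056b = 1934.3.
Solving gives a = 0.842622374, b = −0.912499077.
Then c = -335.6 − a·534985 − b·6243553 = 5246110.42.
At (536984, 6242087): z_contact = 452474.73 − 5695898.63 + 5246110.42 = 2686.53 m.
Depth below ground = 3767.7 − 2686.53 = 1081.2 m.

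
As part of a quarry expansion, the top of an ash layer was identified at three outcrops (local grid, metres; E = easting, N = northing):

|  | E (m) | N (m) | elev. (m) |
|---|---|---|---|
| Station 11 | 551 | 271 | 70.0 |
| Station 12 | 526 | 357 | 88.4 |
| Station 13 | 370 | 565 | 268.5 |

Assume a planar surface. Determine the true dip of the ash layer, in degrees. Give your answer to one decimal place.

Let the plane be z = a·E + b·N + c.
Station 12−Station 11: −25a + 86b = 18.4;  Station 13−Station 11: −181a + 294b = 198.5.
Solving gives a = −1.41935, b = −0.19865.
Gradient magnitude |∇z| = √(a² + b²) = √(2.01456 + 0.03946) = 1.43319.
True dip = arctan(1.43319) = 55.1°, dipping toward E (azimuth ≈ 082°).

55.1°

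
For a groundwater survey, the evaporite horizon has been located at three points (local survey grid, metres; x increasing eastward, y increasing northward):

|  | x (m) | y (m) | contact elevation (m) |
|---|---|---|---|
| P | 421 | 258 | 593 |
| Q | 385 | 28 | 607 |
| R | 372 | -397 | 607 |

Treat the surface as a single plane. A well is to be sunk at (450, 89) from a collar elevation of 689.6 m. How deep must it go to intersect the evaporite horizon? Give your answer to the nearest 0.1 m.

113.1 m

Let the plane be z = a·x + b·y + c.
Q−P: −36a − 230b = 14;  R−P: −49a − 655b = 14.
Solving gives a = −0.48335, b = 0.01478.
Then c = 593 − a·421 − b·258 = 792.67.
At (450, 89): z_contact = −217.51 + 1.32 + 792.67 = 576.48 m.
Depth below ground = 689.6 − 576.48 = 113.1 m.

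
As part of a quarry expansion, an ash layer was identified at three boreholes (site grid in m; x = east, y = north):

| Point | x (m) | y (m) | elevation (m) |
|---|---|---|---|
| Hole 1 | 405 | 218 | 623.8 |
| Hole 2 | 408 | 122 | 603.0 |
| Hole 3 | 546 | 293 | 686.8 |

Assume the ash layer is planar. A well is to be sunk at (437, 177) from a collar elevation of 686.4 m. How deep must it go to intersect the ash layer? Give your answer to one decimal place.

Two edge vectors: Hole 1→Hole 2 = (3, -96, -20.8), Hole 1→Hole 3 = (141, 75, 63).
Normal n = (Hole 1→Hole 2) × (Hole 1→Hole 3) = (-4488, -3121.8, 13761).
So ∂z/∂x = −n_x/n_z = 0.32614 and ∂z/∂y = −n_y/n_z = 0.22686.
Intercept c from Hole 1: 623.8 − 132.09 − 49.46 = 442.26.
At (437, 177): z_contact = 142.52 + 40.15 + 442.26 = 624.94 m.
Depth below ground = 686.4 − 624.94 = 61.5 m.

61.5 m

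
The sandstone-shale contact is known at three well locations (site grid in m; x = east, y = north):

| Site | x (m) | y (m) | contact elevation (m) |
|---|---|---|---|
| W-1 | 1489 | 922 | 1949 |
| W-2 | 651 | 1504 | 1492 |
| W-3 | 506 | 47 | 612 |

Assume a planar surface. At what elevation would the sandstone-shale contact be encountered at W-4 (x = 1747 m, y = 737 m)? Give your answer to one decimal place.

2086.7 m

Two edge vectors: W-1→W-2 = (-838, 582, -457), W-1→W-3 = (-983, -875, -1337).
Normal n = (W-1→W-2) × (W-1→W-3) = (-1178009, -671175, 1305356).
So ∂z/∂x = −n_x/n_z = 0.902443 and ∂z/∂y = −n_y/n_z = 0.514170.
Intercept c from W-1: 1949 − 1343.74 − 474.06 = 131.20.
At (1747, 737): z = 1576.6 + 378.9 + 131.20 = 2086.7 m.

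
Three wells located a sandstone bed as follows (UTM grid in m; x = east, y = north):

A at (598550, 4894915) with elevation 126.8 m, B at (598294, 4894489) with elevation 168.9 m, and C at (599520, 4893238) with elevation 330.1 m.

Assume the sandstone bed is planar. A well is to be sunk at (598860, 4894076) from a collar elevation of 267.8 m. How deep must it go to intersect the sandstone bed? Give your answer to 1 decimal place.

Let the plane be z = a·x + b·y + c.
B−A: −256a − 426b = 42.1;  C−A: 970a − 1677b = 203.3.
Solving gives a = 0.018995243, b = −0.110241273.
Then c = 126.8 − a·598550 − b·4894915 = 528378.86.
At (598860, 4894076): z_contact = 11375.49 − 539529.17 + 528378.86 = 225.18 m.
Depth below ground = 267.8 − 225.18 = 42.6 m.

42.6 m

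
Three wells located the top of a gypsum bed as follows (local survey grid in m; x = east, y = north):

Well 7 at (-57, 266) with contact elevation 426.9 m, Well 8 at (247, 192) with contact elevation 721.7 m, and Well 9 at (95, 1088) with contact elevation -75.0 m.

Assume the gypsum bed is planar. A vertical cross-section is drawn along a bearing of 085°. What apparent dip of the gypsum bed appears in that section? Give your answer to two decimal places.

Two edge vectors: Well 7→Well 8 = (304, -74, 294.8), Well 7→Well 9 = (152, 822, -501.9).
Normal n = (Well 7→Well 8) × (Well 7→Well 9) = (-205185, 197387.2, 261136).
So ∂z/∂x = −n_x/n_z = 0.78574 and ∂z/∂y = −n_y/n_z = −0.75588.
Unit vector along 085° is (sin 85°, cos 85°) = (0.9962, 0.0872).
Slope in that direction = a·(0.9962) + b·(0.0872) = 0.71687.
Apparent dip = arctan|0.71687| = 35.64° (true dip is 47.5°, so apparent ≤ true as expected).

35.64°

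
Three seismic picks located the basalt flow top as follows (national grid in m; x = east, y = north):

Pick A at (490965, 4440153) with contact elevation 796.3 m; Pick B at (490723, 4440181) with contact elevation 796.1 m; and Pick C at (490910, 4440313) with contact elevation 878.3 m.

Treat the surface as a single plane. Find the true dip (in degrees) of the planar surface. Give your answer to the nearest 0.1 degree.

Two edge vectors: Pick A→Pick B = (-242, 28, -0.2), Pick A→Pick C = (-55, 160, 82).
Normal n = (Pick A→Pick B) × (Pick A→Pick C) = (2328, 19855, -37180).
So ∂z/∂x = −n_x/n_z = 0.06261 and ∂z/∂y = −n_y/n_z = 0.53402.
Gradient magnitude |∇z| = √(a² + b²) = √(0.00392 + 0.28518) = 0.53768.
True dip = arctan(0.53768) = 28.3°, dipping toward S (azimuth ≈ 187°).

28.3°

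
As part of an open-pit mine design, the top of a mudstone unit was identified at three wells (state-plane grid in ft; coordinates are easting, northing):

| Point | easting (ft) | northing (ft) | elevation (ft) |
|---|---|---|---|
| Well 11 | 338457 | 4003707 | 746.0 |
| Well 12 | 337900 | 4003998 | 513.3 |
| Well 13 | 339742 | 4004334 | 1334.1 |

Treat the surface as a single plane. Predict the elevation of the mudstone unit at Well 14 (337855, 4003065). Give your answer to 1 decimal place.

Let the plane be z = a·easting + b·northing + c.
Well 12−Well 11: −557a + 291b = −232.7;  Well 13−Well 11: 1285a + 627b = 588.1.
Solving gives a = 0.438400717, b = 0.039481784.
Then c = 746 − a·338457 − b·4003707 = −305707.29.
At (337855, 4003065): z = 148115.9 + 158048.1 − 305707.29 = 456.7 ft.

456.7 ft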